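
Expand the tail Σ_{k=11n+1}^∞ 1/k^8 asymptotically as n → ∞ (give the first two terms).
Σ_{k>11n} 1/k^8 = 1/(7 · (11n)^7) − 1/(2 · (11n)^8) + O(1/(11n)^9)

Compare to the integral: ∫_{11n}^∞ x^(−8) dx = [−x^(−7)/7]_{11n}^∞ = 1/((8−1)·(11n)^7). The Euler-Maclaurin correction adds −f(11n)/2 = −1/(2·(11n)^8). Euler-Maclaurin then gives
  Σ_{k>11n} 1/k^8 = ∫_{11n}^∞ dx/x^8 − 1/(2·(11n)^8) + O(1/(11n)^9).
(Equivalently this is ζ(8) − Σ_{k≤11n} 1/k^8.)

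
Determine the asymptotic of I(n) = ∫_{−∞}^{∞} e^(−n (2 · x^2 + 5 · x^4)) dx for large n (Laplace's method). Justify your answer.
I(n) ~ sqrt(π/(2n))

φ(x) = 2 · x^2 + 5 · x^4 has its unique global minimum at x* = 0 (since φ'(x) = 4x + 20x^3 = 0 only at x = 0 for real x with both coefficients positive, and φ → ∞ as |x| → ∞). At x* = 0, φ(0) = 0 and φ''(0) = 4. Laplace's method then gives
  I(n) ~ sqrt(2π / (n · φ''(0))) · e^(−n φ(0)) = sqrt(2π / (4n)) = sqrt(π/(2n)).
The 5 · x^4 term contributes only at subleading order (an O(1/n) relative correction).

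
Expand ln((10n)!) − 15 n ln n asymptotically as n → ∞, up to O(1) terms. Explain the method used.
ln((10n)!) − 15 n ln n = −5 n ln n + 10(ln 10 − 1) n + (1/2) ln(2π·10n) + O(1/n)

Stirling: ln((10n)!) = 10n ln(10n) − 10n + (1/2) ln(2π·10n) + O(1/n).
Expand 10n ln(10n) = 10n (ln n + ln 10) = 10n ln n + 10n ln 10.
Subtract 15n ln n: leading term is (10 − 15) n ln n = −5 n ln n. The next term is 10n ln 10 − 10n = 10(ln 10 − 1) n. Then the (1/2) ln(2π·10n) correction.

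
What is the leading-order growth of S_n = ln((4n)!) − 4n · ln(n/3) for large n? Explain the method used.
S_n ~ 4n · (ln 12 − 1) + O(ln n)

Stirling: ln((4n)!) = 4n ln(4n) − 4n + O(ln n).
  S_n = 4n ln(4n) − 4n − 4n ln(n/3) + O(ln n)
      = 4n ln(4n) − 4n ln n + 4n ln 3 − 4n + O(ln n)
      = 4n ln 4 + 4n ln 3 − 4n + O(ln n)
      = 4n (ln 12 − 1) + O(ln n).
Numerically ln(12) − 1 ≈ 1.4849.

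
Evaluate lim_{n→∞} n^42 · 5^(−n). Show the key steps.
lim = 0

Exponentials with base > 1 dominate every fixed polynomial: for any fixed c, n^c / 5^n → 0 as n → ∞ (e.g. by the ratio test, or by writing 5^n = e^(n ln 5) and noting e^(n ln 5) / n^c → ∞). Hence n^42 · 5^(−n) = n^42 / 5^n → 0.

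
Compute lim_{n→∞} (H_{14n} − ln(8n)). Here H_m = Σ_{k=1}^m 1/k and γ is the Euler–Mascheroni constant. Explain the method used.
lim = ln(7/4) + γ

By Euler-Maclaurin, H_m = ln m + γ + O(1/m). So
  H_{14n} − ln(8n) = ln(14n) + γ − ln(8n) + O(1/n)
                       = ln(14/8) + γ + O(1/n).
Hence the limit is ln(14/8) + γ (= ln(7/4)).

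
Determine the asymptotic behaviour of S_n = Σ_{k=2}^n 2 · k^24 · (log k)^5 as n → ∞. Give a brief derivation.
S_n ~ 2 · n^25 · (log n)^5 / 25

By integral comparison, S_n = ∫_1^n 2 · x^24 · (log x)^5 dx + O(n^24 · (log n)^5). For the integral, the leading term of ∫_1^n x^24 (log x)^5 dx is n^25/25 · (log n)^5 (by repeated integration by parts; each step lowers the log-exponent and produces a relatively O(1/log n) correction). Hence S_n ~ 2 · n^25 · (log n)^5 / 25.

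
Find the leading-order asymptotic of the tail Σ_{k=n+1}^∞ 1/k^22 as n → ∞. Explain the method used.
Σ_{k>n} 1/k^22 ~ 1/(21 · n^21)

Compare to the integral: ∫_{n}^∞ x^(−22) dx = [−x^(−21)/21]_{n}^∞ = 1/((22−1)·n^21). Euler-Maclaurin then gives
  Σ_{k>n} 1/k^22 = ∫_{n}^∞ dx/x^22 − 1/(2·n^22) + O(1/n^23).
(Equivalently this is ζ(22) − Σ_{k≤n} 1/k^22.)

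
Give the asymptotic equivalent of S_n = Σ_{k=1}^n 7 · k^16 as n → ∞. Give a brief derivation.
S_n ~ 7 · n^17 / 17

By integral comparison (Euler-Maclaurin), Σ_{k=1}^n 7 · k^16 = 7 · ∫_0^n x^16 dx + O(n^16) = 7 · n^17/17 + O(n^16). (Equivalently, Faulhaber's formula gives the same leading term.)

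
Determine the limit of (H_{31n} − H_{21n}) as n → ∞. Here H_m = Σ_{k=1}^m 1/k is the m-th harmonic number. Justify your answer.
lim = ln(31/21)

Euler-Maclaurin gives H_m = ln m + γ + 1/(2m) + O(1/m^2). The γ and O(1/m) terms cancel in the difference:
  H_{31n} − H_{21n} = ln(31n) − ln(21n) + O(1/n) = ln(31/21) + O(1/n).
Hence the limit is ln(31/21).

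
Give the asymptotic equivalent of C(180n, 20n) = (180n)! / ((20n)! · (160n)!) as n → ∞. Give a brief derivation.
C(180n, 20n) ~ (387420489/16777216)^(20n) · sqrt(9/(16π·20n))

Write N = 20n. Apply Stirling to each factorial:
  (9N)! ~ sqrt(2π·9N) · (9N/e)^(9N),
  N! ~ sqrt(2π N) · (N/e)^N,
  (8N)! ~ sqrt(2π·8N) · (8N/e)^(8N).
The exponential factors combine to (9N)^(9N) / (N^N · (8N)^(8N)) = 9^(9N)/8^(8N) = (9^9/8^8)^N = (387420489/16777216)^N.
The square-root prefactors combine to sqrt(2π·9N) / (sqrt(2π N)·sqrt(2π·8N)) = sqrt(9 / (2π·8·N)) = sqrt(9/(16π·20n)).
Substituting N = 20n: C(180n, 20n) ~ (387420489/16777216)^(20n) · sqrt(9/(16π·20n)).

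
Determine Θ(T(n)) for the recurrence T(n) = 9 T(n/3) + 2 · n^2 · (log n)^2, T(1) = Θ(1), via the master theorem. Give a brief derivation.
T(n) = Θ(n^2 · (log n)^3)

Here log_3 9 = 2 and f(n) = 2 · n^2 · (log n)^2 = Θ(n^(log_3 9) · (log n)^2). This is the extended Case 2 of the master theorem (f matches the critical exponent up to log factors), giving T(n) = Θ(n^(log_3 9) · (log n)^(2+1)) = Θ(n^2 · (log n)^3).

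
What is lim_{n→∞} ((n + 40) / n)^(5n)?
lim = e^200

Rewrite as (1 + 40/n)^(5n). By the standard limit (1 + x/n)^n → e^x, we have (1 + 40/n)^n → e^40, and raising to the 5th power gives e^200.
More precisely, ln[(1 + 40/n)^(5n)] = 5n · ln(1 + 40/n) = 5n · (40/n + O(1/n^2)) = 200 + O(1/n) → 200.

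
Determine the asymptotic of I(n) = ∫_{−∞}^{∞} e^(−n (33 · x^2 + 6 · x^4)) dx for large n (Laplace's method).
I(n) ~ sqrt(π/(33n))

φ(x) = 33 · x^2 + 6 · x^4 has its unique global minimum at x* = 0 (since φ'(x) = 66x + 24x^3 = 0 only at x = 0 for real x with both coefficients positive, and φ → ∞ as |x| → ∞). At x* = 0, φ(0) = 0 and φ''(0) = 66. Laplace's method then gives
  I(n) ~ sqrt(2π / (n · φ''(0))) · e^(−n φ(0)) = sqrt(2π / (66n)) = sqrt(π/(33n)).
The 6 · x^4 term contributes only at subleading order (an O(1/n) relative correction).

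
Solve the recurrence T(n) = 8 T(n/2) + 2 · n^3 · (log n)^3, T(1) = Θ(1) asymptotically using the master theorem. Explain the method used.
T(n) = Θ(n^3 · (log n)^4)

Here log_2 8 = 3 and f(n) = 2 · n^3 · (log n)^3 = Θ(n^(log_2 8) · (log n)^3). This is the extended Case 2 of the master theorem (f matches the critical exponent up to log factors), giving T(n) = Θ(n^(log_2 8) · (log n)^(3+1)) = Θ(n^3 · (log n)^4).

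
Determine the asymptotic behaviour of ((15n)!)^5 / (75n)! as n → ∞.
((15n)!)^5/(75n)! ~ ((2π·15n)^(4/2) / sqrt(5)) · 5^(−5·15n)  →  0

Write N = 15n. Stirling: N! ~ sqrt(2π N)(N/e)^N and (5N)! ~ sqrt(2π·5N)·(5N/e)^(5N).
  (N!)^5/(5N)! ~ (2π N)^(5/2) (N/e)^(5N) / [sqrt(2π·5N) (5N/e)^(5N)]
     = (2π N)^(5/2) / sqrt(2π·5N) · (N/(5N))^(5N)
     = (2π N)^((5−1)/2) / sqrt(5) · 5^(−5N).
Since 5^5 > 1, the factor 5^(−5N) decays exponentially, so the ratio → 0. Substituting N = 15n gives the stated form.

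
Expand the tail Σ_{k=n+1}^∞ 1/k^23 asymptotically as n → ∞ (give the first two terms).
Σ_{k>n} 1/k^23 = 1/(22 · n^22) − 1/(2 · n^23) + O(1/n^24)

Compare to the integral: ∫_{n}^∞ x^(−23) dx = [−x^(−22)/22]_{n}^∞ = 1/((23−1)·n^22). The Euler-Maclaurin correction adds −f(n)/2 = −1/(2·n^23). Euler-Maclaurin then gives
  Σ_{k>n} 1/k^23 = ∫_{n}^∞ dx/x^23 − 1/(2·n^23) + O(1/n^24).
(Equivalently this is ζ(23) − Σ_{k≤n} 1/k^23.)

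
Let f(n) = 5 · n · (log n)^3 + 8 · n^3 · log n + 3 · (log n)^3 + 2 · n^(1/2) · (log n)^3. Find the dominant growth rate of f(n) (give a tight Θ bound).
f(n) ∈ Θ(n^3 · log n)

Compare the terms by growth order. For large n, n^a · (log n)^b dominates n^a' · (log n)^b' iff a > a', or (a = a' and b > b'). Ranking the 4 terms shows the dominant one is 8 · n^3 · log n. Hence f(n) ∈ Θ(n^3 · log n).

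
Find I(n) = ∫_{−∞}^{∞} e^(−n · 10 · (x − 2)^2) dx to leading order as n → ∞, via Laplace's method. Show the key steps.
I(n) = sqrt(π/(10n))

Here φ(x) = 10 · (x − 2)^2 has its unique minimum at x* = 2 with φ(x*) = 0 and φ''(x*) = 20. Laplace's method gives
  I(n) ~ e^(−n φ(x*)) · sqrt(2π / (n · φ''(x*))) = sqrt(2π / (20n)) = sqrt(π/(10n)).
This is exact: substituting u = (x − 2)·sqrt(10n) gives I(n) = (1/sqrt(10n)) ∫_{−∞}^{∞} e^(−u^2) du = sqrt(π/(10n)).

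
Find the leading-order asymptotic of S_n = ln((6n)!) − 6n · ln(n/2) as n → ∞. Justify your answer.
S_n ~ 6n · (ln 12 − 1) + O(ln n)

Stirling: ln((6n)!) = 6n ln(6n) − 6n + O(ln n).
  S_n = 6n ln(6n) − 6n − 6n ln(n/2) + O(ln n)
      = 6n ln(6n) − 6n ln n + 6n ln 2 − 6n + O(ln n)
      = 6n ln 6 + 6n ln 2 − 6n + O(ln n)
      = 6n (ln 12 − 1) + O(ln n).
Numerically ln(12) − 1 ≈ 1.4849.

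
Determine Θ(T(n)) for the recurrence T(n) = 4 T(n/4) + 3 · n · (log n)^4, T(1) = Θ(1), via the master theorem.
T(n) = Θ(n · (log n)^5)

Here log_4 4 = 1 and f(n) = 3 · n · (log n)^4 = Θ(n^(log_4 4) · (log n)^4). This is the extended Case 2 of the master theorem (f matches the critical exponent up to log factors), giving T(n) = Θ(n^(log_4 4) · (log n)^(4+1)) = Θ(n · (log n)^5).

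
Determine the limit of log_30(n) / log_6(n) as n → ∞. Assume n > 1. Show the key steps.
lim = ln(6) / ln(30) = log_30(6)

Change of base: log_30(n) = ln n / ln 30 and log_6(n) = ln n / ln 6. The ratio is (ln n / ln 30) · (ln 6 / ln n) = ln 6 / ln 30, a constant independent of n. So the limit is ln 6 / ln 30 = log_30(6).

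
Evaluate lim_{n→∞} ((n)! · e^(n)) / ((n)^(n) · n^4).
lim = 0

Stirling: (n)! ~ sqrt(2π·n) · (n/e)^(n). Hence
  (n)! · e^(n) / (n)^(n) ~ sqrt(2π·n).
Dividing by n^4: sqrt(2π·n) / n^4 = sqrt(2π) · n^((1−8)/2), so the expression behaves like sqrt(2π) · n^((1−8)/2) → 0.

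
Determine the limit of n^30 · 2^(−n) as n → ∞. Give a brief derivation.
lim = 0

Exponentials with base > 1 dominate every fixed polynomial: for any fixed c, n^c / 2^n → 0 as n → ∞ (e.g. by the ratio test, or by writing 2^n = e^(n ln 2) and noting e^(n ln 2) / n^c → ∞). Hence n^30 · 2^(−n) = n^30 / 2^n → 0.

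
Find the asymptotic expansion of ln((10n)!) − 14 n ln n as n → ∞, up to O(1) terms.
ln((10n)!) − 14 n ln n = −4 n ln n + 10(ln 10 − 1) n + (1/2) ln(2π·10n) + O(1/n)

Stirling: ln((10n)!) = 10n ln(10n) − 10n + (1/2) ln(2π·10n) + O(1/n).
Expand 10n ln(10n) = 10n (ln n + ln 10) = 10n ln n + 10n ln 10.
Subtract 14n ln n: leading term is (10 − 14) n ln n = −4 n ln n. The next term is 10n ln 10 − 10n = 10(ln 10 − 1) n. Then the (1/2) ln(2π·10n) correction.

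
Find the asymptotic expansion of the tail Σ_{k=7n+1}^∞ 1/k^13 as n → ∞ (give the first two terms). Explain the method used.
Σ_{k>7n} 1/k^13 = 1/(12 · (7n)^12) − 1/(2 · (7n)^13) + O(1/(7n)^14)

Compare to the integral: ∫_{7n}^∞ x^(−13) dx = [−x^(−12)/12]_{7n}^∞ = 1/((13−1)·(7n)^12). The Euler-Maclaurin correction adds −f(7n)/2 = −1/(2·(7n)^13). Euler-Maclaurin then gives
  Σ_{k>7n} 1/k^13 = ∫_{7n}^∞ dx/x^13 − 1/(2·(7n)^13) + O(1/(7n)^14).
(Equivalently this is ζ(13) − Σ_{k≤7n} 1/k^13.)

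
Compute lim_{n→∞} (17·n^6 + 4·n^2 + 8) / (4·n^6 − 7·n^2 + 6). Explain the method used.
lim = 17/4

For large n the leading n^6 terms dominate both numerator and denominator. Dividing top and bottom by n^6, every other term tends to 0, leaving 17/4.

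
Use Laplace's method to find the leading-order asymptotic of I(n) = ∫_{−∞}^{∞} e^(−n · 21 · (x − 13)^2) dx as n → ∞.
I(n) = sqrt(π/(21n))

Here φ(x) = 21 · (x − 13)^2 has its unique minimum at x* = 13 with φ(x*) = 0 and φ''(x*) = 42. Laplace's method gives
  I(n) ~ e^(−n φ(x*)) · sqrt(2π / (n · φ''(x*))) = sqrt(2π / (42n)) = sqrt(π/(21n)).
This is exact: substituting u = (x − 13)·sqrt(21n) gives I(n) = (1/sqrt(21n)) ∫_{−∞}^{∞} e^(−u^2) du = sqrt(π/(21n)).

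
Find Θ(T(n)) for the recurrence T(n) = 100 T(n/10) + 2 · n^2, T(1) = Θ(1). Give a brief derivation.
T(n) = Θ(n^2 log n)

log_10 100 = 2, and f(n) = 2 · n^2 = Θ(n^(log_10 100)). This is Case 2 of the master theorem: T(n) = Θ(f(n) · log n) = Θ(n^2 log n).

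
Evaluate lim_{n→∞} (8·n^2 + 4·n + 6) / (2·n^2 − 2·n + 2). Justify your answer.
lim = 8/2 = 4

For large n the leading n^2 terms dominate both numerator and denominator. Dividing top and bottom by n^2, every other term tends to 0, leaving 8/2 = 4.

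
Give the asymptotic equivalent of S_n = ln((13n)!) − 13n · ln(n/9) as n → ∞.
S_n ~ 13n · (ln 117 − 1) + O(ln n)

Stirling: ln((13n)!) = 13n ln(13n) − 13n + O(ln n).
  S_n = 13n ln(13n) − 13n − 13n ln(n/9) + O(ln n)
      = 13n ln(13n) − 13n ln n + 13n ln 9 − 13n + O(ln n)
      = 13n ln 13 + 13n ln 9 − 13n + O(ln n)
      = 13n (ln 117 − 1) + O(ln n).
Numerically ln(117) − 1 ≈ 3.7622.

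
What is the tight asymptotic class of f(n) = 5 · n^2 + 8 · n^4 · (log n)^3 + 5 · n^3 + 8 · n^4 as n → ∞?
f(n) ∈ Θ(n^4 · (log n)^3)

Compare the terms by growth order. For large n, n^a · (log n)^b dominates n^a' · (log n)^b' iff a > a', or (a = a' and b > b'). Ranking the 4 terms shows the dominant one is 8 · n^4 · (log n)^3. Hence f(n) ∈ Θ(n^4 · (log n)^3).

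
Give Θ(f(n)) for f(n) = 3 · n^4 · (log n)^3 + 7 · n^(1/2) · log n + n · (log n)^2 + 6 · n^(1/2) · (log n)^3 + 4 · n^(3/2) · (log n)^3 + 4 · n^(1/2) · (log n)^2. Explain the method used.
f(n) ∈ Θ(n^4 · (log n)^3)

Compare the terms by growth order. For large n, n^a · (log n)^b dominates n^a' · (log n)^b' iff a > a', or (a = a' and b > b'). Ranking the 6 terms shows the dominant one is 3 · n^4 · (log n)^3. Hence f(n) ∈ Θ(n^4 · (log n)^3).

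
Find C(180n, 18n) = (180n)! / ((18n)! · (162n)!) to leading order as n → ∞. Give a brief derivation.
C(180n, 18n) ~ (10000000000/387420489)^(18n) · sqrt(5/(9π·18n))

Write N = 18n. Apply Stirling to each factorial:
  (10N)! ~ sqrt(2π·10N) · (10N/e)^(10N),
  N! ~ sqrt(2π N) · (N/e)^N,
  (9N)! ~ sqrt(2π·9N) · (9N/e)^(9N).
The exponential factors combine to (10N)^(10N) / (N^N · (9N)^(9N)) = 10^(10N)/9^(9N) = (10^10/9^9)^N = (10000000000/387420489)^N.
The square-root prefactors combine to sqrt(2π·10N) / (sqrt(2π N)·sqrt(2π·9N)) = sqrt(10 / (2π·9·N)) = sqrt(5/(9π·18n)).
Substituting N = 18n: C(180n, 18n) ~ (10000000000/387420489)^(18n) · sqrt(5/(9π·18n)).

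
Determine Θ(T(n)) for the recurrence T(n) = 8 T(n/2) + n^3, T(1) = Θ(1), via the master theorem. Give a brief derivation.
T(n) = Θ(n^3 log n)

log_2 8 = 3, and f(n) = n^3 = Θ(n^(log_2 8)). This is Case 2 of the master theorem: T(n) = Θ(f(n) · log n) = Θ(n^3 log n).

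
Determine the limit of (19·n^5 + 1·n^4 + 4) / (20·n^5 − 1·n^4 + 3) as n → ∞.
lim = 19/20

For large n the leading n^5 terms dominate both numerator and denominator. Dividing top and bottom by n^5, every other term tends to 0, leaving 19/20.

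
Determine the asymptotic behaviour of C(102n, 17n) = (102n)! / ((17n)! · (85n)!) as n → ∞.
C(102n, 17n) ~ (46656/3125)^(17n) · sqrt(3/(5π·17n))

Write N = 17n. Apply Stirling to each factorial:
  (6N)! ~ sqrt(2π·6N) · (6N/e)^(6N),
  N! ~ sqrt(2π N) · (N/e)^N,
  (5N)! ~ sqrt(2π·5N) · (5N/e)^(5N).
The exponential factors combine to (6N)^(6N) / (N^N · (5N)^(5N)) = 6^(6N)/5^(5N) = (6^6/5^5)^N = (46656/3125)^N.
The square-root prefactors combine to sqrt(2π·6N) / (sqrt(2π N)·sqrt(2π·5N)) = sqrt(6 / (2π·5·N)) = sqrt(3/(5π·17n)).
Substituting N = 17n: C(102n, 17n) ~ (46656/3125)^(17n) · sqrt(3/(5π·17n)).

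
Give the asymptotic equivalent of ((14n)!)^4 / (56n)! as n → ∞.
((14n)!)^4/(56n)! ~ ((2π·14n)^(3/2) / 2) · 4^(−4·14n)  →  0

Write N = 14n. Stirling: N! ~ sqrt(2π N)(N/e)^N and (4N)! ~ sqrt(2π·4N)·(4N/e)^(4N).
  (N!)^4/(4N)! ~ (2π N)^(4/2) (N/e)^(4N) / [sqrt(2π·4N) (4N/e)^(4N)]
     = (2π N)^(4/2) / sqrt(2π·4N) · (N/(4N))^(4N)
     = (2π N)^((4−1)/2) / 2 · 4^(−4N).
Since 4^4 > 1, the factor 4^(−4N) decays exponentially, so the ratio → 0. Substituting N = 14n gives the stated form.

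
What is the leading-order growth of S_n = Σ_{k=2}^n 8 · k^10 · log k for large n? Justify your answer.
S_n ~ 8 · n^11 log n / 11 − 8 · n^11 / 121

By integral comparison, S_n = ∫_1^n 8 · x^10 · log x dx + O(n^10 · log n). For the integral, ∫ x^10 log x dx = n^11 log n / 11 − n^11/121 (integration by parts). Hence S_n ~ 8 · n^11 log n / 11 − 8 · n^11 / 121.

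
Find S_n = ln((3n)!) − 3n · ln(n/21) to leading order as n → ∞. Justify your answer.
S_n ~ 3n · (ln 63 − 1) + O(ln n)

Stirling: ln((3n)!) = 3n ln(3n) − 3n + O(ln n).
  S_n = 3n ln(3n) − 3n − 3n ln(n/21) + O(ln n)
      = 3n ln(3n) − 3n ln n + 3n ln 21 − 3n + O(ln n)
      = 3n ln 3 + 3n ln 21 − 3n + O(ln n)
      = 3n (ln 63 − 1) + O(ln n).
Numerically ln(63) − 1 ≈ 3.1431.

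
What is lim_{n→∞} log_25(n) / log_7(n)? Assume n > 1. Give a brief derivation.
lim = ln(7) / ln(25) = log_25(7)

Change of base: log_25(n) = ln n / ln 25 and log_7(n) = ln n / ln 7. The ratio is (ln n / ln 25) · (ln 7 / ln n) = ln 7 / ln 25, a constant independent of n. So the limit is ln 7 / ln 25 = log_25(7).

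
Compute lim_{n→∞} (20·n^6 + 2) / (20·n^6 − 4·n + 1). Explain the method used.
lim = 20/20 = 1

For large n the leading n^6 terms dominate both numerator and denominator. Dividing top and bottom by n^6, every other term tends to 0, leaving 20/20 = 1.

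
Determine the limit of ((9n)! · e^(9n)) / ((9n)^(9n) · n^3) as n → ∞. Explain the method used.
lim = 0

Stirling: (9n)! ~ sqrt(2π·9n) · (9n/e)^(9n). Hence
  (9n)! · e^(9n) / (9n)^(9n) ~ sqrt(2π·9n).
Dividing by n^3: sqrt(2π·9n) / n^3 = sqrt(2π·9) · n^((1−6)/2), so the expression behaves like sqrt(2π·9) · n^((1−6)/2) → 0.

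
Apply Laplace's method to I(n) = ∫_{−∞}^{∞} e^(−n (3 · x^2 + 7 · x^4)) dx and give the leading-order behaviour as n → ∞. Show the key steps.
I(n) ~ sqrt(π/(3n))

φ(x) = 3 · x^2 + 7 · x^4 has its unique global minimum at x* = 0 (since φ'(x) = 6x + 28x^3 = 0 only at x = 0 for real x with both coefficients positive, and φ → ∞ as |x| → ∞). At x* = 0, φ(0) = 0 and φ''(0) = 6. Laplace's method then gives
  I(n) ~ sqrt(2π / (n · φ''(0))) · e^(−n φ(0)) = sqrt(2π / (6n)) = sqrt(π/(3n)).
The 7 · x^4 term contributes only at subleading order (an O(1/n) relative correction).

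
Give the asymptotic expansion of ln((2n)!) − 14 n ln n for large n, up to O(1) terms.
ln((2n)!) − 14 n ln n = −12 n ln n + 2(ln 2 − 1) n + (1/2) ln(2π·2n) + O(1/n)

Stirling: ln((2n)!) = 2n ln(2n) − 2n + (1/2) ln(2π·2n) + O(1/n).
Expand 2n ln(2n) = 2n (ln n + ln 2) = 2n ln n + 2n ln 2.
Subtract 14n ln n: leading term is (2 − 14) n ln n = −12 n ln n. The next term is 2n ln 2 − 2n = 2(ln 2 − 1) n. Then the (1/2) ln(2π·2n) correction.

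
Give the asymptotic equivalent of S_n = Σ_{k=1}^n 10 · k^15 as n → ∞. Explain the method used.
S_n ~ 5 · n^16 / 8

By integral comparison (Euler-Maclaurin), Σ_{k=1}^n 10 · k^15 = 10 · ∫_0^n x^15 dx + O(n^15) = 10 · n^16/16 = 5 · n^16 / 8 + O(n^15). (Equivalently, Faulhaber's formula gives the same leading term.)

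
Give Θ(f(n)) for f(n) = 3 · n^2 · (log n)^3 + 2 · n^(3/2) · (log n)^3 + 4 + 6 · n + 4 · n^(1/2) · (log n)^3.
f(n) ∈ Θ(n^2 · (log n)^3)

Compare the terms by growth order. For large n, n^a · (log n)^b dominates n^a' · (log n)^b' iff a > a', or (a = a' and b > b'). Ranking the 5 terms shows the dominant one is 3 · n^2 · (log n)^3. Hence f(n) ∈ Θ(n^2 · (log n)^3).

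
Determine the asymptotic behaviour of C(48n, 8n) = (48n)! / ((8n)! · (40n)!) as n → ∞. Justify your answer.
C(48n, 8n) ~ (46656/3125)^(8n) · sqrt(3/(5π·8n))

Write N = 8n. Apply Stirling to each factorial:
  (6N)! ~ sqrt(2π·6N) · (6N/e)^(6N),
  N! ~ sqrt(2π N) · (N/e)^N,
  (5N)! ~ sqrt(2π·5N) · (5N/e)^(5N).
The exponential factors combine to (6N)^(6N) / (N^N · (5N)^(5N)) = 6^(6N)/5^(5N) = (6^6/5^5)^N = (46656/3125)^N.
The square-root prefactors combine to sqrt(2π·6N) / (sqrt(2π N)·sqrt(2π·5N)) = sqrt(6 / (2π·5·N)) = sqrt(3/(5π·8n)).
Substituting N = 8n: C(48n, 8n) ~ (46656/3125)^(8n) · sqrt(3/(5π·8n)).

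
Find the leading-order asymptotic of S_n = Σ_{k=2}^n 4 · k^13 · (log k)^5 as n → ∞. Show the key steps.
S_n ~ 2 · n^14 · (log n)^5 / 7

By integral comparison, S_n = ∫_1^n 4 · x^13 · (log x)^5 dx + O(n^13 · (log n)^5). For the integral, the leading term of ∫_1^n x^13 (log x)^5 dx is n^14/14 · (log n)^5 (by repeated integration by parts; each step lowers the log-exponent and produces a relatively O(1/log n) correction). Hence S_n ~ 2 · n^14 · (log n)^5 / 7.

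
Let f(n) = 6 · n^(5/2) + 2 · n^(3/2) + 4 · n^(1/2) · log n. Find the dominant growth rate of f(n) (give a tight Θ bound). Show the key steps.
f(n) ∈ Θ(n^(5/2))

Compare the terms by growth order. For large n, n^a · (log n)^b dominates n^a' · (log n)^b' iff a > a', or (a = a' and b > b'). Ranking the 3 terms shows the dominant one is 6 · n^(5/2). Hence f(n) ∈ Θ(n^(5/2)).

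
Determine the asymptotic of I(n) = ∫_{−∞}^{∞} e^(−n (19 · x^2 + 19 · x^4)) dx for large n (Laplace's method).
I(n) ~ sqrt(π/(19n))

φ(x) = 19 · x^2 + 19 · x^4 has its unique global minimum at x* = 0 (since φ'(x) = 38x + 76x^3 = 0 only at x = 0 for real x with both coefficients positive, and φ → ∞ as |x| → ∞). At x* = 0, φ(0) = 0 and φ''(0) = 38. Laplace's method then gives
  I(n) ~ sqrt(2π / (n · φ''(0))) · e^(−n φ(0)) = sqrt(2π / (38n)) = sqrt(π/(19n)).
The 19 · x^4 term contributes only at subleading order (an O(1/n) relative correction).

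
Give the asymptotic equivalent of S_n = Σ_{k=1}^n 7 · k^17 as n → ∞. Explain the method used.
S_n ~ 7 · n^18 / 18

By integral comparison (Euler-Maclaurin), Σ_{k=1}^n 7 · k^17 = 7 · ∫_0^n x^17 dx + O(n^17) = 7 · n^18/18 + O(n^17). (Equivalently, Faulhaber's formula gives the same leading term.)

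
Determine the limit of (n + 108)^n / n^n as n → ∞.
lim = e^108

Rewrite as (1 + 108/n)^(n). By the standard limit (1 + x/n)^n → e^x, we have (1 + 108/n)^n → e^108, and raising to the 1st power gives e^108.
More precisely, ln[(1 + 108/n)^(n)] = n · ln(1 + 108/n) = n · (108/n + O(1/n^2)) = 108 + O(1/n) → 108.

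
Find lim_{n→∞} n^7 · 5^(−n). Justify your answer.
lim = 0

Exponentials with base > 1 dominate every fixed polynomial: for any fixed c, n^c / 5^n → 0 as n → ∞ (e.g. by the ratio test, or by writing 5^n = e^(n ln 5) and noting e^(n ln 5) / n^c → ∞). Hence n^7 · 5^(−n) = n^7 / 5^n → 0.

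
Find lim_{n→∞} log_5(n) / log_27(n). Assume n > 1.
lim = ln(27) / ln(5) = log_5(27)

Change of base: log_5(n) = ln n / ln 5 and log_27(n) = ln n / ln 27. The ratio is (ln n / ln 5) · (ln 27 / ln n) = ln 27 / ln 5, a constant independent of n. So the limit is ln 27 / ln 5 = log_5(27).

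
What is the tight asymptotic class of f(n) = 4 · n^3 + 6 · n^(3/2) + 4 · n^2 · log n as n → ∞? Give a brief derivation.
f(n) ∈ Θ(n^3)

Compare the terms by growth order. For large n, n^a · (log n)^b dominates n^a' · (log n)^b' iff a > a', or (a = a' and b > b'). Ranking the 3 terms shows the dominant one is 4 · n^3. Hence f(n) ∈ Θ(n^3).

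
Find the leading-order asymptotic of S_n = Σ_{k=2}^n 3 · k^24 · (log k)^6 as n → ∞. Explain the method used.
S_n ~ 3 · n^25 · (log n)^6 / 25

By integral comparison, S_n = ∫_1^n 3 · x^24 · (log x)^6 dx + O(n^24 · (log n)^6). For the integral, the leading term of ∫_1^n x^24 (log x)^6 dx is n^25/25 · (log n)^6 (by repeated integration by parts; each step lowers the log-exponent and produces a relatively O(1/log n) correction). Hence S_n ~ 3 · n^25 · (log n)^6 / 25.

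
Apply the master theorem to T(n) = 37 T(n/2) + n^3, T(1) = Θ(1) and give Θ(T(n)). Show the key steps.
T(n) = Θ(n^(log_2 37))

Master theorem: compare f(n) = n^3 to n^(log_2 37) where log_2 37 ≈ 5.209. Since 3 < log_2 37, we have f(n) = O(n^(log_2 37 − ε)) for some ε > 0 — Case 1. Hence T(n) = Θ(n^(log_2 37)).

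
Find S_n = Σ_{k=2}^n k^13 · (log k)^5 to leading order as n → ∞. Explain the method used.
S_n ~ n^14 · (log n)^5 / 14

By integral comparison, S_n = ∫_1^n x^13 · (log x)^5 dx + O(n^13 · (log n)^5). For the integral, the leading term of ∫_1^n x^13 (log x)^5 dx is n^14/14 · (log n)^5 (by repeated integration by parts; each step lowers the log-exponent and produces a relatively O(1/log n) correction). Hence S_n ~ n^14 · (log n)^5 / 14.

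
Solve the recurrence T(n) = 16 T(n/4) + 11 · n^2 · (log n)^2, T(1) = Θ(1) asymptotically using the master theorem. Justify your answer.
T(n) = Θ(n^2 · (log n)^3)

Here log_4 16 = 2 and f(n) = 11 · n^2 · (log n)^2 = Θ(n^(log_4 16) · (log n)^2). This is the extended Case 2 of the master theorem (f matches the critical exponent up to log factors), giving T(n) = Θ(n^(log_4 16) · (log n)^(2+1)) = Θ(n^2 · (log n)^3).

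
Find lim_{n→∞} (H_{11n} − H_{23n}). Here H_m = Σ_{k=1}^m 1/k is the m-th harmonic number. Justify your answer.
lim = ln(11/23)

Euler-Maclaurin gives H_m = ln m + γ + 1/(2m) + O(1/m^2). The γ and O(1/m) terms cancel in the difference:
  H_{11n} − H_{23n} = ln(11n) − ln(23n) + O(1/n) = ln(11/23) + O(1/n).
Hence the limit is ln(11/23).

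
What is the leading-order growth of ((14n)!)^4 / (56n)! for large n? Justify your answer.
((14n)!)^4/(56n)! ~ ((2π·14n)^(3/2) / 2) · 4^(−4·14n)  →  0

Write N = 14n. Stirling: N! ~ sqrt(2π N)(N/e)^N and (4N)! ~ sqrt(2π·4N)·(4N/e)^(4N).
  (N!)^4/(4N)! ~ (2π N)^(4/2) (N/e)^(4N) / [sqrt(2π·4N) (4N/e)^(4N)]
     = (2π N)^(4/2) / sqrt(2π·4N) · (N/(4N))^(4N)
     = (2π N)^((4−1)/2) / 2 · 4^(−4N).
Since 4^4 > 1, the factor 4^(−4N) decays exponentially, so the ratio → 0. Substituting N = 14n gives the stated form.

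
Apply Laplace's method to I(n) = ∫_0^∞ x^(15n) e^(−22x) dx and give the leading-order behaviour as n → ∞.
I(n) ~ (sqrt(2π·15n) / 22) · (15n/(22e))^(15n)

Write the integrand as exp(15n ln x − 22x) and set f(x) = 15n ln x − 22x. Then f'(x) = 15n/x − 22 = 0 at x* = 15n/22, and f''(x*) = −15n/x*^2 = −22^2/(15n). Laplace's method (interior maximum) gives
  I(n) ~ e^(f(x*)) · sqrt(2π / |f''(x*)|)
        = exp(15n ln(15n/22) − 15n) · sqrt(2π · 15n / 22^2)
        = (15n/22)^(15n) e^(−15n) · sqrt(2π·15n) / 22
        = (sqrt(2π·15n) / 22) · (15n/(22e))^(15n).
This matches Γ(15n+1)/22^(15n+1) with Stirling applied to Γ.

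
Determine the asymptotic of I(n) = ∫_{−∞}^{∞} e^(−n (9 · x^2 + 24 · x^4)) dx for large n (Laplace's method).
I(n) ~ sqrt(π/(9n))

φ(x) = 9 · x^2 + 24 · x^4 has its unique global minimum at x* = 0 (since φ'(x) = 18x + 96x^3 = 0 only at x = 0 for real x with both coefficients positive, and φ → ∞ as |x| → ∞). At x* = 0, φ(0) = 0 and φ''(0) = 18. Laplace's method then gives
  I(n) ~ sqrt(2π / (n · φ''(0))) · e^(−n φ(0)) = sqrt(2π / (18n)) = sqrt(π/(9n)).
The 24 · x^4 term contributes only at subleading order (an O(1/n) relative correction).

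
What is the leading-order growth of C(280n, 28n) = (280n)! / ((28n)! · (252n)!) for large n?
C(280n, 28n) ~ (10000000000/387420489)^(28n) · sqrt(5/(9π·28n))

Write N = 28n. Apply Stirling to each factorial:
  (10N)! ~ sqrt(2π·10N) · (10N/e)^(10N),
  N! ~ sqrt(2π N) · (N/e)^N,
  (9N)! ~ sqrt(2π·9N) · (9N/e)^(9N).
The exponential factors combine to (10N)^(10N) / (N^N · (9N)^(9N)) = 10^(10N)/9^(9N) = (10^10/9^9)^N = (10000000000/387420489)^N.
The square-root prefactors combine to sqrt(2π·10N) / (sqrt(2π N)·sqrt(2π·9N)) = sqrt(10 / (2π·9·N)) = sqrt(5/(9π·28n)).
Substituting N = 28n: C(280n, 28n) ~ (10000000000/387420489)^(28n) · sqrt(5/(9π·28n)).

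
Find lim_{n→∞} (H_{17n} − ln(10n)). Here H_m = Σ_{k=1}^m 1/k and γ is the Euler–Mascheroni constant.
lim = ln(17/10) + γ

By Euler-Maclaurin, H_m = ln m + γ + O(1/m). So
  H_{17n} − ln(10n) = ln(17n) + γ − ln(10n) + O(1/n)
                       = ln(17/10) + γ + O(1/n).
Hence the limit is ln(17/10) + γ.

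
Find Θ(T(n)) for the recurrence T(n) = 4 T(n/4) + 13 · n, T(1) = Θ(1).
T(n) = Θ(n log n)

log_4 4 = 1, and f(n) = 13 · n = Θ(n^(log_4 4)). This is Case 2 of the master theorem: T(n) = Θ(f(n) · log n) = Θ(n log n).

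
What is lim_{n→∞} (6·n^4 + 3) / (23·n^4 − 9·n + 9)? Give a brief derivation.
lim = 6/23

For large n the leading n^4 terms dominate both numerator and denominator. Dividing top and bottom by n^4, every other term tends to 0, leaving 6/23.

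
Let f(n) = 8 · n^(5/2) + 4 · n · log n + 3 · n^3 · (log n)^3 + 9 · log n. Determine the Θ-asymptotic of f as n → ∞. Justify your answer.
f(n) ∈ Θ(n^3 · (log n)^3)

Compare the terms by growth order. For large n, n^a · (log n)^b dominates n^a' · (log n)^b' iff a > a', or (a = a' and b > b'). Ranking the 4 terms shows the dominant one is 3 · n^3 · (log n)^3. Hence f(n) ∈ Θ(n^3 · (log n)^3).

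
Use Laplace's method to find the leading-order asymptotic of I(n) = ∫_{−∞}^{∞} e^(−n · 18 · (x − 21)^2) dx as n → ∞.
I(n) = sqrt(π/(18n))

Here φ(x) = 18 · (x − 21)^2 has its unique minimum at x* = 21 with φ(x*) = 0 and φ''(x*) = 36. Laplace's method gives
  I(n) ~ e^(−n φ(x*)) · sqrt(2π / (n · φ''(x*))) = sqrt(2π / (36n)) = sqrt(π/(18n)).
This is exact: substituting u = (x − 21)·sqrt(18n) gives I(n) = (1/sqrt(18n)) ∫_{−∞}^{∞} e^(−u^2) du = sqrt(π/(18n)).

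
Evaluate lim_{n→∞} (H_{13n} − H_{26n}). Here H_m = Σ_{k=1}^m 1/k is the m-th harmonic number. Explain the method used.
lim = ln(13/26) = −ln 2

Euler-Maclaurin gives H_m = ln m + γ + 1/(2m) + O(1/m^2). The γ and O(1/m) terms cancel in the difference:
  H_{13n} − H_{26n} = ln(13n) − ln(26n) + O(1/n) = ln(13/26) + O(1/n).
Hence the limit is ln(13/26) = −ln 2.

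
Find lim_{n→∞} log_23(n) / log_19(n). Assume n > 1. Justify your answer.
lim = ln(19) / ln(23) = log_23(19)

Change of base: log_23(n) = ln n / ln 23 and log_19(n) = ln n / ln 19. The ratio is (ln n / ln 23) · (ln 19 / ln n) = ln 19 / ln 23, a constant independent of n. So the limit is ln 19 / ln 23 = log_23(19).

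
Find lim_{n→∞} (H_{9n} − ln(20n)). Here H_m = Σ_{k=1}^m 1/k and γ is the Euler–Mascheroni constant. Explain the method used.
lim = ln(9/20) + γ

By Euler-Maclaurin, H_m = ln m + γ + O(1/m). So
  H_{9n} − ln(20n) = ln(9n) + γ − ln(20n) + O(1/n)
                       = ln(9/20) + γ + O(1/n).
Hence the limit is ln(9/20) + γ.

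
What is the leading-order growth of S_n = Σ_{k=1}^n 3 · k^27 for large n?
S_n ~ 3 · n^28 / 28

By integral comparison (Euler-Maclaurin), Σ_{k=1}^n 3 · k^27 = 3 · ∫_0^n x^27 dx + O(n^27) = 3 · n^28/28 + O(n^27). (Equivalently, Faulhaber's formula gives the same leading term.)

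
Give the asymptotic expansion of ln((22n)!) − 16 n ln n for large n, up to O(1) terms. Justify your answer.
ln((22n)!) − 16 n ln n = 6 n ln n + 22(ln 22 − 1) n + (1/2) ln(2π·22n) + O(1/n)

Stirling: ln((22n)!) = 22n ln(22n) − 22n + (1/2) ln(2π·22n) + O(1/n).
Expand 22n ln(22n) = 22n (ln n + ln 22) = 22n ln n + 22n ln 22.
Subtract 16n ln n: leading term is (22 − 16) n ln n = 6 n ln n. The next term is 22n ln 22 − 22n = 22(ln 22 − 1) n. Then the (1/2) ln(2π·22n) correction.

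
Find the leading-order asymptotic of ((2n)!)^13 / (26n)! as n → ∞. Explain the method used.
((2n)!)^13/(26n)! ~ ((2π·2n)^(12/2) / sqrt(13)) · 13^(−13·2n)  →  0

Write N = 2n. Stirling: N! ~ sqrt(2π N)(N/e)^N and (13N)! ~ sqrt(2π·13N)·(13N/e)^(13N).
  (N!)^13/(13N)! ~ (2π N)^(13/2) (N/e)^(13N) / [sqrt(2π·13N) (13N/e)^(13N)]
     = (2π N)^(13/2) / sqrt(2π·13N) · (N/(13N))^(13N)
     = (2π N)^((13−1)/2) / sqrt(13) · 13^(−13N).
Since 13^13 > 1, the factor 13^(−13N) decays exponentially, so the ratio → 0. Substituting N = 2n gives the stated form.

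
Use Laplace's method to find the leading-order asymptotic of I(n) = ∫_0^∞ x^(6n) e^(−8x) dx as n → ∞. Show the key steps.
I(n) ~ (sqrt(2π·6n) / 8) · (6n/(8e))^(6n)

Write the integrand as exp(6n ln x − 8x) and set f(x) = 6n ln x − 8x. Then f'(x) = 6n/x − 8 = 0 at x* = 6n/8, and f''(x*) = −6n/x*^2 = −8^2/(6n). Laplace's method (interior maximum) gives
  I(n) ~ e^(f(x*)) · sqrt(2π / |f''(x*)|)
        = exp(6n ln(6n/8) − 6n) · sqrt(2π · 6n / 8^2)
        = (6n/8)^(6n) e^(−6n) · sqrt(2π·6n) / 8
        = (sqrt(2π·6n) / 8) · (6n/(8e))^(6n).
This matches Γ(6n+1)/8^(6n+1) with Stirling applied to Γ.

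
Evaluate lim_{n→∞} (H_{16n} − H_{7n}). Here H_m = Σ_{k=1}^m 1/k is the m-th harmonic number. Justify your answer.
lim = ln(16/7)

Euler-Maclaurin gives H_m = ln m + γ + 1/(2m) + O(1/m^2). The γ and O(1/m) terms cancel in the difference:
  H_{16n} − H_{7n} = ln(16n) − ln(7n) + O(1/n) = ln(16/7) + O(1/n).
Hence the limit is ln(16/7).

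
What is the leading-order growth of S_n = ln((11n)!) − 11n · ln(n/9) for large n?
S_n ~ 11n · (ln 99 − 1) + O(ln n)

Stirling: ln((11n)!) = 11n ln(11n) − 11n + O(ln n).
  S_n = 11n ln(11n) − 11n − 11n ln(n/9) + O(ln n)
      = 11n ln(11n) − 11n ln n + 11n ln 9 − 11n + O(ln n)
      = 11n ln 11 + 11n ln 9 − 11n + O(ln n)
      = 11n (ln 99 − 1) + O(ln n).
Numerically ln(99) − 1 ≈ 3.5951.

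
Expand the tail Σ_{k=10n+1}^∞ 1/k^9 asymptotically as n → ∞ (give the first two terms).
Σ_{k>10n} 1/k^9 = 1/(8 · (10n)^8) − 1/(2 · (10n)^9) + O(1/(10n)^10)

Compare to the integral: ∫_{10n}^∞ x^(−9) dx = [−x^(−8)/8]_{10n}^∞ = 1/((9−1)·(10n)^8). The Euler-Maclaurin correction adds −f(10n)/2 = −1/(2·(10n)^9). Euler-Maclaurin then gives
  Σ_{k>10n} 1/k^9 = ∫_{10n}^∞ dx/x^9 − 1/(2·(10n)^9) + O(1/(10n)^10).
(Equivalently this is ζ(9) − Σ_{k≤10n} 1/k^9.)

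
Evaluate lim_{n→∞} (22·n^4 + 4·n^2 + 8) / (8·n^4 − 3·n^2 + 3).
lim = 22/8 = 11/4

For large n the leading n^4 terms dominate both numerator and denominator. Dividing top and bottom by n^4, every other term tends to 0, leaving 22/8 = 11/4.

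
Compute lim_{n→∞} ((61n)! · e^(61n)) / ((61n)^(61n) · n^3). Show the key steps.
lim = 0

Stirling: (61n)! ~ sqrt(2π·61n) · (61n/e)^(61n). Hence
  (61n)! · e^(61n) / (61n)^(61n) ~ sqrt(2π·61n).
Dividing by n^3: sqrt(2π·61n) / n^3 = sqrt(2π·61) · n^((1−6)/2), so the expression behaves like sqrt(2π·61) · n^((1−6)/2) → 0.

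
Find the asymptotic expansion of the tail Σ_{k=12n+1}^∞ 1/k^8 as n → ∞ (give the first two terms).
Σ_{k>12n} 1/k^8 = 1/(7 · (12n)^7) − 1/(2 · (12n)^8) + O(1/(12n)^9)

Compare to the integral: ∫_{12n}^∞ x^(−8) dx = [−x^(−7)/7]_{12n}^∞ = 1/((8−1)·(12n)^7). The Euler-Maclaurin correction adds −f(12n)/2 = −1/(2·(12n)^8). Euler-Maclaurin then gives
  Σ_{k>12n} 1/k^8 = ∫_{12n}^∞ dx/x^8 − 1/(2·(12n)^8) + O(1/(12n)^9).
(Equivalently this is ζ(8) − Σ_{k≤12n} 1/k^8.)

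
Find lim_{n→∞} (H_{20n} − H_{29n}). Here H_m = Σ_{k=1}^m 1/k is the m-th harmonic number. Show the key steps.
lim = ln(20/29)

Euler-Maclaurin gives H_m = ln m + γ + 1/(2m) + O(1/m^2). The γ and O(1/m) terms cancel in the difference:
  H_{20n} − H_{29n} = ln(20n) − ln(29n) + O(1/n) = ln(20/29) + O(1/n).
Hence the limit is ln(20/29).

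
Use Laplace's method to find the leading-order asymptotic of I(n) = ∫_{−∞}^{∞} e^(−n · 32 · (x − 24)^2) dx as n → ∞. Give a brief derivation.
I(n) = sqrt(π/(32n))

Here φ(x) = 32 · (x − 24)^2 has its unique minimum at x* = 24 with φ(x*) = 0 and φ''(x*) = 64. Laplace's method gives
  I(n) ~ e^(−n φ(x*)) · sqrt(2π / (n · φ''(x*))) = sqrt(2π / (64n)) = sqrt(π/(32n)).
This is exact: substituting u = (x − 24)·sqrt(32n) gives I(n) = (1/sqrt(32n)) ∫_{−∞}^{∞} e^(−u^2) du = sqrt(π/(32n)).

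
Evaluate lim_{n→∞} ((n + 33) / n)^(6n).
lim = e^198

Rewrite as (1 + 33/n)^(6n). By the standard limit (1 + x/n)^n → e^x, we have (1 + 33/n)^n → e^33, and raising to the 6th power gives e^198.
More precisely, ln[(1 + 33/n)^(6n)] = 6n · ln(1 + 33/n) = 6n · (33/n + O(1/n^2)) = 198 + O(1/n) → 198.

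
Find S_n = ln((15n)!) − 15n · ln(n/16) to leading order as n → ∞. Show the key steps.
S_n ~ 15n · (ln 240 − 1) + O(ln n)

Stirling: ln((15n)!) = 15n ln(15n) − 15n + O(ln n).
  S_n = 15n ln(15n) − 15n − 15n ln(n/16) + O(ln n)
      = 15n ln(15n) − 15n ln n + 15n ln 16 − 15n + O(ln n)
      = 15n ln 15 + 15n ln 16 − 15n + O(ln n)
      = 15n (ln 240 − 1) + O(ln n).
Numerically ln(240) − 1 ≈ 4.4806.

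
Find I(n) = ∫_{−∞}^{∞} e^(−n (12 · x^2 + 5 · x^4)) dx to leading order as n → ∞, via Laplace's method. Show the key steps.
I(n) ~ sqrt(π/(12n))

φ(x) = 12 · x^2 + 5 · x^4 has its unique global minimum at x* = 0 (since φ'(x) = 24x + 20x^3 = 0 only at x = 0 for real x with both coefficients positive, and φ → ∞ as |x| → ∞). At x* = 0, φ(0) = 0 and φ''(0) = 24. Laplace's method then gives
  I(n) ~ sqrt(2π / (n · φ''(0))) · e^(−n φ(0)) = sqrt(2π / (24n)) = sqrt(π/(12n)).
The 5 · x^4 term contributes only at subleading order (an O(1/n) relative correction).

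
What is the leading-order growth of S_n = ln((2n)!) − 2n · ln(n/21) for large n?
S_n ~ 2n · (ln 42 − 1) + O(ln n)

Stirling: ln((2n)!) = 2n ln(2n) − 2n + O(ln n).
  S_n = 2n ln(2n) − 2n − 2n ln(n/21) + O(ln n)
      = 2n ln(2n) − 2n ln n + 2n ln 21 − 2n + O(ln n)
      = 2n ln 2 + 2n ln 21 − 2n + O(ln n)
      = 2n (ln 42 − 1) + O(ln n).
Numerically ln(42) − 1 ≈ 2.7377.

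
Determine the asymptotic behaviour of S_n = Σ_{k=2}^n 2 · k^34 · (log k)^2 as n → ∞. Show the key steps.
S_n ~ 2 · n^35 · (log n)^2 / 35

By integral comparison, S_n = ∫_1^n 2 · x^34 · (log x)^2 dx + O(n^34 · (log n)^2). For the integral, the leading term of ∫_1^n x^34 (log x)^2 dx is n^35/35 · (log n)^2 (by repeated integration by parts; each step lowers the log-exponent and produces a relatively O(1/log n) correction). Hence S_n ~ 2 · n^35 · (log n)^2 / 35.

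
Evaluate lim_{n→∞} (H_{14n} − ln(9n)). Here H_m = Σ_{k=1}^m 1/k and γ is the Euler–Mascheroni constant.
lim = ln(14/9) + γ

By Euler-Maclaurin, H_m = ln m + γ + O(1/m). So
  H_{14n} − ln(9n) = ln(14n) + γ − ln(9n) + O(1/n)
                       = ln(14/9) + γ + O(1/n).
Hence the limit is ln(14/9) + γ.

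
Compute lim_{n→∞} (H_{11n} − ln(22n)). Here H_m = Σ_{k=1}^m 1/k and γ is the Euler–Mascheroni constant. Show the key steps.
lim = −ln 2 + γ

By Euler-Maclaurin, H_m = ln m + γ + O(1/m). So
  H_{11n} − ln(22n) = ln(11n) + γ − ln(22n) + O(1/n)
                       = ln(11/22) + γ + O(1/n).
Hence the limit is ln(11/22) + γ (= −ln 2).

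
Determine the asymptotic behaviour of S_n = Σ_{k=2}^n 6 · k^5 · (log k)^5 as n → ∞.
S_n ~ n^6 · (log n)^5

By integral comparison, S_n = ∫_1^n 6 · x^5 · (log x)^5 dx + O(n^5 · (log n)^5). For the integral, the leading term of ∫_1^n x^5 (log x)^5 dx is n^6/6 · (log n)^5 (by repeated integration by parts; each step lowers the log-exponent and produces a relatively O(1/log n) correction). Hence S_n ~ n^6 · (log n)^5.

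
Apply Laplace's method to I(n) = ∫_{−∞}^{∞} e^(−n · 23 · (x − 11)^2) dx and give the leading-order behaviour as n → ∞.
I(n) = sqrt(π/(23n))

Here φ(x) = 23 · (x − 11)^2 has its unique minimum at x* = 11 with φ(x*) = 0 and φ''(x*) = 46. Laplace's method gives
  I(n) ~ e^(−n φ(x*)) · sqrt(2π / (n · φ''(x*))) = sqrt(2π / (46n)) = sqrt(π/(23n)).
This is exact: substituting u = (x − 11)·sqrt(23n) gives I(n) = (1/sqrt(23n)) ∫_{−∞}^{∞} e^(−u^2) du = sqrt(π/(23n)).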